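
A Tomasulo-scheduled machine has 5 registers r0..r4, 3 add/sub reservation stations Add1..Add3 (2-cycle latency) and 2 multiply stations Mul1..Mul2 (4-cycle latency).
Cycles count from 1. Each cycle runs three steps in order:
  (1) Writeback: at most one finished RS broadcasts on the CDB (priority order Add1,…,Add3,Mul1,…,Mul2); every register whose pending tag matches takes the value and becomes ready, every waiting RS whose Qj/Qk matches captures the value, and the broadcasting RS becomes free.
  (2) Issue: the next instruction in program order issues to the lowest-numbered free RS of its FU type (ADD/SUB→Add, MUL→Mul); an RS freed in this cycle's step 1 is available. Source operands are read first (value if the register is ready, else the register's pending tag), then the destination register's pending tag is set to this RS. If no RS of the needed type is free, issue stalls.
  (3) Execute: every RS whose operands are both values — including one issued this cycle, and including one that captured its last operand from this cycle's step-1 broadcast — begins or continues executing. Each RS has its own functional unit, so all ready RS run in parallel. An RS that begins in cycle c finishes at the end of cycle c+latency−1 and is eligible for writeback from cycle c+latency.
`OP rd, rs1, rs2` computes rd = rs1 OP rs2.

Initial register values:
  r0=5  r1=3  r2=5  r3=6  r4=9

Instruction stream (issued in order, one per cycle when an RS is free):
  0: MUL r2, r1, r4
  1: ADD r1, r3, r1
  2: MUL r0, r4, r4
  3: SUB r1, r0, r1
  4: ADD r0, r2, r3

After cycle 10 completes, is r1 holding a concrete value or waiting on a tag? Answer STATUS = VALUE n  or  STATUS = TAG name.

cycle 1: issue MUL r2<-Mul1 // r0:5,r1:3,r2:Mul1,r3:6,r4:9
cycle 2: issue ADD r1<-Add1 // r0:5,r1:Add1,r2:Mul1,r3:6,r4:9
cycle 3: issue MUL r0<-Mul2 // r0:Mul2,r1:Add1,r2:Mul1,r3:6,r4:9
cycle 4: CDB Add1=9; issue SUB r1<-Add1 // r0:Mul2,r1:Add1,r2:Mul1,r3:6,r4:9
cycle 5: CDB Mul1=27; issue ADD r0<-Add2 // r0:Add2,r1:Add1,r2:27,r3:6,r4:9
cycle 6: - // r0:Add2,r1:Add1,r2:27,r3:6,r4:9
cycle 7: CDB Add2=33 // r0:33,r1:Add1,r2:27,r3:6,r4:9
cycle 8: CDB Mul2=81 // r0:33,r1:Add1,r2:27,r3:6,r4:9
cycle 9: - // r0:33,r1:Add1,r2:27,r3:6,r4:9
cycle 10: CDB Add1=72 // r0:33,r1:72,r2:27,r3:6,r4:9

STATUS = VALUE 72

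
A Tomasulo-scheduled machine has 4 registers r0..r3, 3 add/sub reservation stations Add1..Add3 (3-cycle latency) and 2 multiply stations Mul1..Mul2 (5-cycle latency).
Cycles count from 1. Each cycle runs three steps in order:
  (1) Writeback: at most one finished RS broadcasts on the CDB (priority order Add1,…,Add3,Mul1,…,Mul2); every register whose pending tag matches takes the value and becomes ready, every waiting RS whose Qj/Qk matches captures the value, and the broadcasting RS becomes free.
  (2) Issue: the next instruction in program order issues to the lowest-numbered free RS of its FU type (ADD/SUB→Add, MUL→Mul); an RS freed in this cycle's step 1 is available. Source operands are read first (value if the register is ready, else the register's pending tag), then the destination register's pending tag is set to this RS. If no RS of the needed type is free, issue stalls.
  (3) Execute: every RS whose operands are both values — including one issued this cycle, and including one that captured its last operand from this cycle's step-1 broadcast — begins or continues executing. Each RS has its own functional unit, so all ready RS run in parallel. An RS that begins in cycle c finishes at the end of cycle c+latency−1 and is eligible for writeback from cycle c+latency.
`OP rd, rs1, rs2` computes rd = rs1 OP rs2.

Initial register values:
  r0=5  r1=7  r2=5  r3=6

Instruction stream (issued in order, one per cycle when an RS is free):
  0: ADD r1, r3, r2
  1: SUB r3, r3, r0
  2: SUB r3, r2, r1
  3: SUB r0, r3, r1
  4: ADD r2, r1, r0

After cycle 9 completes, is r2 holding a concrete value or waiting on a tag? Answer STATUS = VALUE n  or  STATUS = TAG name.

cycle 1: issue ADD r1<-Add1 // r0:5,r1:Add1,r2:5,r3:6
cycle 2: issue SUB r3<-Add2 // r0:5,r1:Add1,r2:5,r3:Add2
cycle 3: issue SUB r3<-Add3 // r0:5,r1:Add1,r2:5,r3:Add3
cycle 4: CDB Add1=11; issue SUB r0<-Add1 // r0:Add1,r1:11,r2:5,r3:Add3
cycle 5: CDB Add2=1; issue ADD r2<-Add2 // r0:Add1,r1:11,r2:Add2,r3:Add3
cycle 6: - // r0:Add1,r1:11,r2:Add2,r3:Add3
cycle 7: CDB Add3=-6 // r0:Add1,r1:11,r2:Add2,r3:-6
cycle 8: - // r0:Add1,r1:11,r2:Add2,r3:-6
cycle 9: - // r0:Add1,r1:11,r2:Add2,r3:-6

STATUS = TAG Add2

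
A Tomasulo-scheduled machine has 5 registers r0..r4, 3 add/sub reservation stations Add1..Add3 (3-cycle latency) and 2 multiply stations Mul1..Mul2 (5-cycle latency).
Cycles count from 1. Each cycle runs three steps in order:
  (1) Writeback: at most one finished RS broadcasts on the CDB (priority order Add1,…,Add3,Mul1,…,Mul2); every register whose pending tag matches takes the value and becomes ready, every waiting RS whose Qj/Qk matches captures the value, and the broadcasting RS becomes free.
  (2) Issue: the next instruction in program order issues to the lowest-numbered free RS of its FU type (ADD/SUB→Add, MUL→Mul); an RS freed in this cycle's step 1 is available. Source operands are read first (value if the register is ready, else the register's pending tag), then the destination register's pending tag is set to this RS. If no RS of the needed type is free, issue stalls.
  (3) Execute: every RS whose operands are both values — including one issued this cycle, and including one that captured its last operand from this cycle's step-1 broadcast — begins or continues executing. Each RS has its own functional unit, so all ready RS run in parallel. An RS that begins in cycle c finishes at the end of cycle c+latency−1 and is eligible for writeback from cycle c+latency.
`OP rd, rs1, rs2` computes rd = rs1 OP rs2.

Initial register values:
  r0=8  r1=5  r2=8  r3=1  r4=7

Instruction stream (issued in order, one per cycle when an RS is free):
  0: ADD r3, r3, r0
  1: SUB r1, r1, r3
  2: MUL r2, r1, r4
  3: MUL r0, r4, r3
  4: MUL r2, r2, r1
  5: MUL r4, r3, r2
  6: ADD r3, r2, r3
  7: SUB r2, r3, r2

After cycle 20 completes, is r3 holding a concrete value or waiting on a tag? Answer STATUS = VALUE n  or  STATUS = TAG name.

  c1: issue ADD r3<-Add1  regs: r0:8,r1:5,r2:8,r3:Add1,r4:7
  c2: issue SUB r1<-Add2  regs: r0:8,r1:Add2,r2:8,r3:Add1,r4:7
  c3: issue MUL r2<-Mul1  regs: r0:8,r1:Add2,r2:Mul1,r3:Add1,r4:7
  c4: CDB Add1=9; issue MUL r0<-Mul2  regs: r0:Mul2,r1:Add2,r2:Mul1,r3:9,r4:7
  c5: stall  regs: r0:Mul2,r1:Add2,r2:Mul1,r3:9,r4:7
  c6: stall  regs: r0:Mul2,r1:Add2,r2:Mul1,r3:9,r4:7
  c7: CDB Add2=-4; stall  regs: r0:Mul2,r1:-4,r2:Mul1,r3:9,r4:7
  c8: stall  regs: r0:Mul2,r1:-4,r2:Mul1,r3:9,r4:7
  c9: CDB Mul2=63; issue MUL r2<-Mul2  regs: r0:63,r1:-4,r2:Mul2,r3:9,r4:7
  c10: stall  regs: r0:63,r1:-4,r2:Mul2,r3:9,r4:7
  c11: stall  regs: r0:63,r1:-4,r2:Mul2,r3:9,r4:7
  c12: CDB Mul1=-28; issue MUL r4<-Mul1  regs: r0:63,r1:-4,r2:Mul2,r3:9,r4:Mul1
  c13: issue ADD r3<-Add1  regs: r0:63,r1:-4,r2:Mul2,r3:Add1,r4:Mul1
  c14: issue SUB r2<-Add2  regs: r0:63,r1:-4,r2:Add2,r3:Add1,r4:Mul1
  c15: -  regs: r0:63,r1:-4,r2:Add2,r3:Add1,r4:Mul1
  c16: -  regs: r0:63,r1:-4,r2:Add2,r3:Add1,r4:Mul1
  c17: CDB Mul2=112  regs: r0:63,r1:-4,r2:Add2,r3:Add1,r4:Mul1
  c18: -  regs: r0:63,r1:-4,r2:Add2,r3:Add1,r4:Mul1
  c19: -  regs: r0:63,r1:-4,r2:Add2,r3:Add1,r4:Mul1
  c20: CDB Add1=121  regs: r0:63,r1:-4,r2:Add2,r3:121,r4:Mul1

STATUS = VALUE 121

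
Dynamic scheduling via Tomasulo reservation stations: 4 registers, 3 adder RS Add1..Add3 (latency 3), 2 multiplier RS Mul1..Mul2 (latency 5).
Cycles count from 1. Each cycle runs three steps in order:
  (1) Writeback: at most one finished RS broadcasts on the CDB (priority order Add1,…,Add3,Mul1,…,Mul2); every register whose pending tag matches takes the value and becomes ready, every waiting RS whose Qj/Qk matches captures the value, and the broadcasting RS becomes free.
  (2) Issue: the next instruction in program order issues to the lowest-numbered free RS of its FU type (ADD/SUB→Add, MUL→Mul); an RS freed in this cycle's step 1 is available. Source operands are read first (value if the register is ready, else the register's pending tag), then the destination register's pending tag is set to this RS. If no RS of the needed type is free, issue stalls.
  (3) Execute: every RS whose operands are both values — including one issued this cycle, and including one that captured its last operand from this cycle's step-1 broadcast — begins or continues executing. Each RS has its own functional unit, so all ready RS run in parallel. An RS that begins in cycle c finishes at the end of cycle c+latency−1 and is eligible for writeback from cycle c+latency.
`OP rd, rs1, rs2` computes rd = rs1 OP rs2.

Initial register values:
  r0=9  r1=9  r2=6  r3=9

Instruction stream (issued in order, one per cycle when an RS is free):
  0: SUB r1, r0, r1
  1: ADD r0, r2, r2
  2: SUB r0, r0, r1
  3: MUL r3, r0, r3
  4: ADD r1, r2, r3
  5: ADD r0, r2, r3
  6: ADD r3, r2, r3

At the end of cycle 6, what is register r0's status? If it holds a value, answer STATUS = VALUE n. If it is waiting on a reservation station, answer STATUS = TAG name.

STATUS = TAG Add2

cycle 1: issue SUB r1<-Add1 // r0:9,r1:Add1,r2:6,r3:9
cycle 2: issue ADD r0<-Add2 // r0:Add2,r1:Add1,r2:6,r3:9
cycle 3: issue SUB r0<-Add3 // r0:Add3,r1:Add1,r2:6,r3:9
cycle 4: CDB Add1=0; issue MUL r3<-Mul1 // r0:Add3,r1:0,r2:6,r3:Mul1
cycle 5: CDB Add2=12; issue ADD r1<-Add1 // r0:Add3,r1:Add1,r2:6,r3:Mul1
cycle 6: issue ADD r0<-Add2 // r0:Add2,r1:Add1,r2:6,r3:Mul1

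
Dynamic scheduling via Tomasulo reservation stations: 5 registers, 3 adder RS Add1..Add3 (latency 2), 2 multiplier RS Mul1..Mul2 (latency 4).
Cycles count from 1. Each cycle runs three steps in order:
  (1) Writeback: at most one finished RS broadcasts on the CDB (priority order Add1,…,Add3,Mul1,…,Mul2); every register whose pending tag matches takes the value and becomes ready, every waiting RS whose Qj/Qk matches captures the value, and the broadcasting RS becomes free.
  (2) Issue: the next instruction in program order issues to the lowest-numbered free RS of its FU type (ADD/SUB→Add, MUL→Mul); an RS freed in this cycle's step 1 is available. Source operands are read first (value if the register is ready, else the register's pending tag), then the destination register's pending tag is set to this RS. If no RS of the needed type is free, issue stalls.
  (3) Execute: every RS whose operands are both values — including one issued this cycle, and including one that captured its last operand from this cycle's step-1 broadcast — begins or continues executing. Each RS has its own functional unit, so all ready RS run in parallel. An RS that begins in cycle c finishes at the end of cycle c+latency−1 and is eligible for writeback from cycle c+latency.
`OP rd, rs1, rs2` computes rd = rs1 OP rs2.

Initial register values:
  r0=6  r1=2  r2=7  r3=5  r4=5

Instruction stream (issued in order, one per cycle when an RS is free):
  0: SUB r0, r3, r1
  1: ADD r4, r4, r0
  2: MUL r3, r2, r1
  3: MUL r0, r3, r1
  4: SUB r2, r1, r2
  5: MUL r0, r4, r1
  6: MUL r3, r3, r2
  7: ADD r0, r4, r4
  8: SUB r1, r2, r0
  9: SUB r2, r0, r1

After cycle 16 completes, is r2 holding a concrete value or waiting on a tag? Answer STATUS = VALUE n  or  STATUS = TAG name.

STATUS = TAG Add1

cycle 1: issue SUB r0<-Add1 // r0:Add1,r1:2,r2:7,r3:5,r4:5
cycle 2: issue ADD r4<-Add2 // r0:Add1,r1:2,r2:7,r3:5,r4:Add2
cycle 3: CDB Add1=3; issue MUL r3<-Mul1 // r0:3,r1:2,r2:7,r3:Mul1,r4:Add2
cycle 4: issue MUL r0<-Mul2 // r0:Mul2,r1:2,r2:7,r3:Mul1,r4:Add2
cycle 5: CDB Add2=8; issue SUB r2<-Add1 // r0:Mul2,r1:2,r2:Add1,r3:Mul1,r4:8
cycle 6: stall // r0:Mul2,r1:2,r2:Add1,r3:Mul1,r4:8
cycle 7: CDB Add1=-5; stall // r0:Mul2,r1:2,r2:-5,r3:Mul1,r4:8
cycle 8: CDB Mul1=14; issue MUL r0<-Mul1 // r0:Mul1,r1:2,r2:-5,r3:14,r4:8
cycle 9: stall // r0:Mul1,r1:2,r2:-5,r3:14,r4:8
cycle 10: stall // r0:Mul1,r1:2,r2:-5,r3:14,r4:8
cycle 11: stall // r0:Mul1,r1:2,r2:-5,r3:14,r4:8
cycle 12: CDB Mul1=16; issue MUL r3<-Mul1 // r0:16,r1:2,r2:-5,r3:Mul1,r4:8
cycle 13: CDB Mul2=28; issue ADD r0<-Add1 // r0:Add1,r1:2,r2:-5,r3:Mul1,r4:8
cycle 14: issue SUB r1<-Add2 // r0:Add1,r1:Add2,r2:-5,r3:Mul1,r4:8
cycle 15: CDB Add1=16; issue SUB r2<-Add1 // r0:16,r1:Add2,r2:Add1,r3:Mul1,r4:8
cycle 16: CDB Mul1=-70 // r0:16,r1:Add2,r2:Add1,r3:-70,r4:8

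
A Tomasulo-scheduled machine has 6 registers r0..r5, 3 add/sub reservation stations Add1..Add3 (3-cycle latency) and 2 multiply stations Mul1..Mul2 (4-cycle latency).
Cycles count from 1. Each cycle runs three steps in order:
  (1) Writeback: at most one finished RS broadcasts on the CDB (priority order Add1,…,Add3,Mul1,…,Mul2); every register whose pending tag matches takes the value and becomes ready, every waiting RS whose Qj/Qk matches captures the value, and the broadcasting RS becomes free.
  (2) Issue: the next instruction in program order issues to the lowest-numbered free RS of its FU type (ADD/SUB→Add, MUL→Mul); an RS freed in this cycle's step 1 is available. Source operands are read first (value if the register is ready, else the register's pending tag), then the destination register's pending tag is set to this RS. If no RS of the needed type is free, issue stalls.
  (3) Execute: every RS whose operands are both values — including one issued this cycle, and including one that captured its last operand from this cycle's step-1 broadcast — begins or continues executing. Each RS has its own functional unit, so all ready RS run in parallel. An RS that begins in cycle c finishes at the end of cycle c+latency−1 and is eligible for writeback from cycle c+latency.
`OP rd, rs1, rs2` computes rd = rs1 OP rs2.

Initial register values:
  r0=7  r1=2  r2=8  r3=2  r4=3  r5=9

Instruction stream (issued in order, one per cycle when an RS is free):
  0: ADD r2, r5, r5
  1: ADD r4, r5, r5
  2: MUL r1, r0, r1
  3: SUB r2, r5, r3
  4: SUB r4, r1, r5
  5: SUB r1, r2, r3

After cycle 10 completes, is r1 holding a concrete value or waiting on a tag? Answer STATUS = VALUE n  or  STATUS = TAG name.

  c1: issue ADD r2<-Add1  regs: r0:7,r1:2,r2:Add1,r3:2,r4:3,r5:9
  c2: issue ADD r4<-Add2  regs: r0:7,r1:2,r2:Add1,r3:2,r4:Add2,r5:9
  c3: issue MUL r1<-Mul1  regs: r0:7,r1:Mul1,r2:Add1,r3:2,r4:Add2,r5:9
  c4: CDB Add1=18; issue SUB r2<-Add1  regs: r0:7,r1:Mul1,r2:Add1,r3:2,r4:Add2,r5:9
  c5: CDB Add2=18; issue SUB r4<-Add2  regs: r0:7,r1:Mul1,r2:Add1,r3:2,r4:Add2,r5:9
  c6: issue SUB r1<-Add3  regs: r0:7,r1:Add3,r2:Add1,r3:2,r4:Add2,r5:9
  c7: CDB Add1=7  regs: r0:7,r1:Add3,r2:7,r3:2,r4:Add2,r5:9
  c8: CDB Mul1=14  regs: r0:7,r1:Add3,r2:7,r3:2,r4:Add2,r5:9
  c9: -  regs: r0:7,r1:Add3,r2:7,r3:2,r4:Add2,r5:9
  c10: CDB Add3=5  regs: r0:7,r1:5,r2:7,r3:2,r4:Add2,r5:9

STATUS = VALUE 5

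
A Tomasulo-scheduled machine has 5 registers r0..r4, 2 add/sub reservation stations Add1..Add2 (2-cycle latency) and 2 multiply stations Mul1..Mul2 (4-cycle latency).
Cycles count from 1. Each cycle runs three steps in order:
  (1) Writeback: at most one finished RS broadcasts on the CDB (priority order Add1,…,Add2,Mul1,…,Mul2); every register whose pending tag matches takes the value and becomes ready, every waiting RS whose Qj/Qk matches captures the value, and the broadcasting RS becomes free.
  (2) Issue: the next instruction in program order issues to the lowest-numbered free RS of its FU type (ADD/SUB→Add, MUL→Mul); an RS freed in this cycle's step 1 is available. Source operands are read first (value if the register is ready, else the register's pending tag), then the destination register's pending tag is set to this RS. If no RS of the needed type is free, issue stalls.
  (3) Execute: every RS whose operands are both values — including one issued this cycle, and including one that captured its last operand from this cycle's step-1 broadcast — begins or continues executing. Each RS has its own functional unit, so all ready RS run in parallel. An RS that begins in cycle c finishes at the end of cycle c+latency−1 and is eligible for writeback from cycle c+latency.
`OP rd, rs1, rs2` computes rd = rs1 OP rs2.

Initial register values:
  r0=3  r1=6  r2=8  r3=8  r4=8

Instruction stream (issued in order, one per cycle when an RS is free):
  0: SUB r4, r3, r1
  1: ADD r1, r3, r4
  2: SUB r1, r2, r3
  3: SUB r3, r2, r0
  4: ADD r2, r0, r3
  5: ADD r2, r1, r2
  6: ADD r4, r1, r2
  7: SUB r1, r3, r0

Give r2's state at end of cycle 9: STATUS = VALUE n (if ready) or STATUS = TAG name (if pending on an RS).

STATUS = TAG Add1

cycle 1: issue SUB r4<-Add1 // r0:3,r1:6,r2:8,r3:8,r4:Add1
cycle 2: issue ADD r1<-Add2 // r0:3,r1:Add2,r2:8,r3:8,r4:Add1
cycle 3: CDB Add1=2; issue SUB r1<-Add1 // r0:3,r1:Add1,r2:8,r3:8,r4:2
cycle 4: stall // r0:3,r1:Add1,r2:8,r3:8,r4:2
cycle 5: CDB Add1=0; issue SUB r3<-Add1 // r0:3,r1:0,r2:8,r3:Add1,r4:2
cycle 6: CDB Add2=10; issue ADD r2<-Add2 // r0:3,r1:0,r2:Add2,r3:Add1,r4:2
cycle 7: CDB Add1=5; issue ADD r2<-Add1 // r0:3,r1:0,r2:Add1,r3:5,r4:2
cycle 8: stall // r0:3,r1:0,r2:Add1,r3:5,r4:2
cycle 9: CDB Add2=8; issue ADD r4<-Add2 // r0:3,r1:0,r2:Add1,r3:5,r4:Add2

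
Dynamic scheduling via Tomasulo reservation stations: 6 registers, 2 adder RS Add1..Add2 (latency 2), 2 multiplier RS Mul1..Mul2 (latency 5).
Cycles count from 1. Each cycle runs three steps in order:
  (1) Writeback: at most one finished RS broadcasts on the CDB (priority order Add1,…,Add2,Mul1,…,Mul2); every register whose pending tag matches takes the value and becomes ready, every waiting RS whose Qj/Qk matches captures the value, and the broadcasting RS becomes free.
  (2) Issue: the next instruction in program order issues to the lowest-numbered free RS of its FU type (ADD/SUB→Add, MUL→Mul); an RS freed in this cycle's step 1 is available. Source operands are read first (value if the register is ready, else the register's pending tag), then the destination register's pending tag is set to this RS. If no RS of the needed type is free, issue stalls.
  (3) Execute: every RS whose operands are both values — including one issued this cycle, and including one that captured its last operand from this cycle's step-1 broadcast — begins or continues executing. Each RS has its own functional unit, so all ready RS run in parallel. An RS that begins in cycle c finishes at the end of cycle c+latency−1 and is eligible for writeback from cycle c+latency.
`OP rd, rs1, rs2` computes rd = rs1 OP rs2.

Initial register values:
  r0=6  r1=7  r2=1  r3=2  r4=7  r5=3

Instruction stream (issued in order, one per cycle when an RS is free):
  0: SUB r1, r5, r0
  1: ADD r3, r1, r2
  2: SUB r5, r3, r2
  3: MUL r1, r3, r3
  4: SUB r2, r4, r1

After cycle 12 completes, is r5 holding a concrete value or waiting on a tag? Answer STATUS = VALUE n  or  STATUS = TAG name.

cycle 1: issue SUB r1<-Add1 // r0:6,r1:Add1,r2:1,r3:2,r4:7,r5:3
cycle 2: issue ADD r3<-Add2 // r0:6,r1:Add1,r2:1,r3:Add2,r4:7,r5:3
cycle 3: CDB Add1=-3; issue SUB r5<-Add1 // r0:6,r1:-3,r2:1,r3:Add2,r4:7,r5:Add1
cycle 4: issue MUL r1<-Mul1 // r0:6,r1:Mul1,r2:1,r3:Add2,r4:7,r5:Add1
cycle 5: CDB Add2=-2; issue SUB r2<-Add2 // r0:6,r1:Mul1,r2:Add2,r3:-2,r4:7,r5:Add1
cycle 6: - // r0:6,r1:Mul1,r2:Add2,r3:-2,r4:7,r5:Add1
cycle 7: CDB Add1=-3 // r0:6,r1:Mul1,r2:Add2,r3:-2,r4:7,r5:-3
cycle 8: - // r0:6,r1:Mul1,r2:Add2,r3:-2,r4:7,r5:-3
cycle 9: - // r0:6,r1:Mul1,r2:Add2,r3:-2,r4:7,r5:-3
cycle 10: CDB Mul1=4 // r0:6,r1:4,r2:Add2,r3:-2,r4:7,r5:-3
cycle 11: - // r0:6,r1:4,r2:Add2,r3:-2,r4:7,r5:-3
cycle 12: CDB Add2=3 // r0:6,r1:4,r2:3,r3:-2,r4:7,r5:-3

STATUS = VALUE -3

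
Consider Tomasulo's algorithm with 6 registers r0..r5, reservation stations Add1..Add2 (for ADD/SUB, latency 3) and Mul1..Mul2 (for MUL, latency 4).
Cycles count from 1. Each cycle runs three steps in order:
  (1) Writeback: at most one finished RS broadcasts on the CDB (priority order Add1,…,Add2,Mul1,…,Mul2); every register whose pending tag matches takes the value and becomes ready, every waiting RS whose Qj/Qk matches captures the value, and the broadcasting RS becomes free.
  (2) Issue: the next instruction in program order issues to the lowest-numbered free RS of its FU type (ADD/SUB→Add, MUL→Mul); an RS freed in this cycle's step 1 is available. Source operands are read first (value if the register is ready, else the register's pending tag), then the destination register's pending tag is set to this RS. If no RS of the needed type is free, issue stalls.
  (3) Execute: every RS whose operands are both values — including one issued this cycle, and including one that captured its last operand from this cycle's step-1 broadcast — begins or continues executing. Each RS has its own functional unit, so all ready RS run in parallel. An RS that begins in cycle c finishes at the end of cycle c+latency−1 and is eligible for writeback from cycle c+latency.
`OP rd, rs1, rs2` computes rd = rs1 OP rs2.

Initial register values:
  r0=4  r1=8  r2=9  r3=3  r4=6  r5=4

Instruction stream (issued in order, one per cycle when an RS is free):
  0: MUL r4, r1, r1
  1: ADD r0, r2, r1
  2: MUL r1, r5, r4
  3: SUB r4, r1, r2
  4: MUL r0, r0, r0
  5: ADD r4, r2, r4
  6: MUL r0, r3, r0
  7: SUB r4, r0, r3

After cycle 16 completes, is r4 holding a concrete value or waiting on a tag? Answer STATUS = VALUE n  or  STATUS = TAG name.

  c1: issue MUL r4<-Mul1  regs: r0:4,r1:8,r2:9,r3:3,r4:Mul1,r5:4
  c2: issue ADD r0<-Add1  regs: r0:Add1,r1:8,r2:9,r3:3,r4:Mul1,r5:4
  c3: issue MUL r1<-Mul2  regs: r0:Add1,r1:Mul2,r2:9,r3:3,r4:Mul1,r5:4
  c4: issue SUB r4<-Add2  regs: r0:Add1,r1:Mul2,r2:9,r3:3,r4:Add2,r5:4
  c5: CDB Add1=17; stall  regs: r0:17,r1:Mul2,r2:9,r3:3,r4:Add2,r5:4
  c6: CDB Mul1=64; issue MUL r0<-Mul1  regs: r0:Mul1,r1:Mul2,r2:9,r3:3,r4:Add2,r5:4
  c7: issue ADD r4<-Add1  regs: r0:Mul1,r1:Mul2,r2:9,r3:3,r4:Add1,r5:4
  c8: stall  regs: r0:Mul1,r1:Mul2,r2:9,r3:3,r4:Add1,r5:4
  c9: stall  regs: r0:Mul1,r1:Mul2,r2:9,r3:3,r4:Add1,r5:4
  c10: CDB Mul1=289; issue MUL r0<-Mul1  regs: r0:Mul1,r1:Mul2,r2:9,r3:3,r4:Add1,r5:4
  c11: CDB Mul2=256; stall  regs: r0:Mul1,r1:256,r2:9,r3:3,r4:Add1,r5:4
  c12: stall  regs: r0:Mul1,r1:256,r2:9,r3:3,r4:Add1,r5:4
  c13: stall  regs: r0:Mul1,r1:256,r2:9,r3:3,r4:Add1,r5:4
  c14: CDB Add2=247; issue SUB r4<-Add2  regs: r0:Mul1,r1:256,r2:9,r3:3,r4:Add2,r5:4
  c15: CDB Mul1=867  regs: r0:867,r1:256,r2:9,r3:3,r4:Add2,r5:4
  c16: -  regs: r0:867,r1:256,r2:9,r3:3,r4:Add2,r5:4

STATUS = TAG Add2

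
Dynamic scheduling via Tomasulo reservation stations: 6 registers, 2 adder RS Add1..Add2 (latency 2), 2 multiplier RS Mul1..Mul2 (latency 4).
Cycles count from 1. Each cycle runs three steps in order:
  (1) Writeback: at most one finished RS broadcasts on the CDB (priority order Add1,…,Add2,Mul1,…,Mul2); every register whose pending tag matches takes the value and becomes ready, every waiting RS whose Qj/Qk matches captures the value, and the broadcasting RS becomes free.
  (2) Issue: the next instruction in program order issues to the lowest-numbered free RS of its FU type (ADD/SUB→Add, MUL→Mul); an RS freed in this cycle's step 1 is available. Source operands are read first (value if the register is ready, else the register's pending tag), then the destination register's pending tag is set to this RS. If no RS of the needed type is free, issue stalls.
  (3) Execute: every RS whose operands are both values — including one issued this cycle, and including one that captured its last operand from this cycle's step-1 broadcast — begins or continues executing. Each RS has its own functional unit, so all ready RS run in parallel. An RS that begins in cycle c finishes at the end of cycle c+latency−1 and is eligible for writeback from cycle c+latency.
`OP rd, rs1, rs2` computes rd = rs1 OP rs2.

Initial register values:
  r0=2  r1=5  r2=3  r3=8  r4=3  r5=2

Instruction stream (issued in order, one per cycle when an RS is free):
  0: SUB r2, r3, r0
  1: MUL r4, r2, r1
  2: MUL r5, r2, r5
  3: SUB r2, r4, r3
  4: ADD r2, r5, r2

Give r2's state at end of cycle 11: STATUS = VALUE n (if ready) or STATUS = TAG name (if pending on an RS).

cycle 1: issue SUB r2<-Add1 // r0:2,r1:5,r2:Add1,r3:8,r4:3,r5:2
cycle 2: issue MUL r4<-Mul1 // r0:2,r1:5,r2:Add1,r3:8,r4:Mul1,r5:2
cycle 3: CDB Add1=6; issue MUL r5<-Mul2 // r0:2,r1:5,r2:6,r3:8,r4:Mul1,r5:Mul2
cycle 4: issue SUB r2<-Add1 // r0:2,r1:5,r2:Add1,r3:8,r4:Mul1,r5:Mul2
cycle 5: issue ADD r2<-Add2 // r0:2,r1:5,r2:Add2,r3:8,r4:Mul1,r5:Mul2
cycle 6: - // r0:2,r1:5,r2:Add2,r3:8,r4:Mul1,r5:Mul2
cycle 7: CDB Mul1=30 // r0:2,r1:5,r2:Add2,r3:8,r4:30,r5:Mul2
cycle 8: CDB Mul2=12 // r0:2,r1:5,r2:Add2,r3:8,r4:30,r5:12
cycle 9: CDB Add1=22 // r0:2,r1:5,r2:Add2,r3:8,r4:30,r5:12
cycle 10: - // r0:2,r1:5,r2:Add2,r3:8,r4:30,r5:12
cycle 11: CDB Add2=34 // r0:2,r1:5,r2:34,r3:8,r4:30,r5:12

STATUS = VALUE 34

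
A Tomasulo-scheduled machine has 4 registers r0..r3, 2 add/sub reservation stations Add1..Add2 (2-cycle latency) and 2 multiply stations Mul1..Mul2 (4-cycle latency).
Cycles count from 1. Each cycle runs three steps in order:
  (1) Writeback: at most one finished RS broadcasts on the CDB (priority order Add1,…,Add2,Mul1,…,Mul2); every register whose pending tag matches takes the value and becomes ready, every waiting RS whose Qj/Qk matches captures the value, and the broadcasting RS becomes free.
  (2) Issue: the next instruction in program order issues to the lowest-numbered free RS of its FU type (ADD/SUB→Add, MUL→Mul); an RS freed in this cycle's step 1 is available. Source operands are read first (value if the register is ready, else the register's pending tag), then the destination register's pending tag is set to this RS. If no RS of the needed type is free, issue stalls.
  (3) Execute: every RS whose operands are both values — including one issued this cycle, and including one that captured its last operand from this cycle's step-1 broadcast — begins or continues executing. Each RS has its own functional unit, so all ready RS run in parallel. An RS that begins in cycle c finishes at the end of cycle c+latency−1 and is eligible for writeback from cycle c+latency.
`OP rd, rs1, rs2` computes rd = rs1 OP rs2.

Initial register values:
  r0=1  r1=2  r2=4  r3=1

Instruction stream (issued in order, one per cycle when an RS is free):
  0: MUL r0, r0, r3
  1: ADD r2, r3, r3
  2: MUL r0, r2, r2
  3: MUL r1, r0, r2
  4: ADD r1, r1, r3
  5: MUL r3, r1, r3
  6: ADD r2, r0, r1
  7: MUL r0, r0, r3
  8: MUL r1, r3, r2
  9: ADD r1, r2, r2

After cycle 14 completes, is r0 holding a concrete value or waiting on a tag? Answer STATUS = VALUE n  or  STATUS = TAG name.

STATUS = TAG Mul1

  c1: issue MUL r0<-Mul1  regs: r0:Mul1,r1:2,r2:4,r3:1
  c2: issue ADD r2<-Add1  regs: r0:Mul1,r1:2,r2:Add1,r3:1
  c3: issue MUL r0<-Mul2  regs: r0:Mul2,r1:2,r2:Add1,r3:1
  c4: CDB Add1=2; stall  regs: r0:Mul2,r1:2,r2:2,r3:1
  c5: CDB Mul1=1; issue MUL r1<-Mul1  regs: r0:Mul2,r1:Mul1,r2:2,r3:1
  c6: issue ADD r1<-Add1  regs: r0:Mul2,r1:Add1,r2:2,r3:1
  c7: stall  regs: r0:Mul2,r1:Add1,r2:2,r3:1
  c8: CDB Mul2=4; issue MUL r3<-Mul2  regs: r0:4,r1:Add1,r2:2,r3:Mul2
  c9: issue ADD r2<-Add2  regs: r0:4,r1:Add1,r2:Add2,r3:Mul2
  c10: stall  regs: r0:4,r1:Add1,r2:Add2,r3:Mul2
  c11: stall  regs: r0:4,r1:Add1,r2:Add2,r3:Mul2
  c12: CDB Mul1=8; issue MUL r0<-Mul1  regs: r0:Mul1,r1:Add1,r2:Add2,r3:Mul2
  c13: stall  regs: r0:Mul1,r1:Add1,r2:Add2,r3:Mul2
  c14: CDB Add1=9; stall  regs: r0:Mul1,r1:9,r2:Add2,r3:Mul2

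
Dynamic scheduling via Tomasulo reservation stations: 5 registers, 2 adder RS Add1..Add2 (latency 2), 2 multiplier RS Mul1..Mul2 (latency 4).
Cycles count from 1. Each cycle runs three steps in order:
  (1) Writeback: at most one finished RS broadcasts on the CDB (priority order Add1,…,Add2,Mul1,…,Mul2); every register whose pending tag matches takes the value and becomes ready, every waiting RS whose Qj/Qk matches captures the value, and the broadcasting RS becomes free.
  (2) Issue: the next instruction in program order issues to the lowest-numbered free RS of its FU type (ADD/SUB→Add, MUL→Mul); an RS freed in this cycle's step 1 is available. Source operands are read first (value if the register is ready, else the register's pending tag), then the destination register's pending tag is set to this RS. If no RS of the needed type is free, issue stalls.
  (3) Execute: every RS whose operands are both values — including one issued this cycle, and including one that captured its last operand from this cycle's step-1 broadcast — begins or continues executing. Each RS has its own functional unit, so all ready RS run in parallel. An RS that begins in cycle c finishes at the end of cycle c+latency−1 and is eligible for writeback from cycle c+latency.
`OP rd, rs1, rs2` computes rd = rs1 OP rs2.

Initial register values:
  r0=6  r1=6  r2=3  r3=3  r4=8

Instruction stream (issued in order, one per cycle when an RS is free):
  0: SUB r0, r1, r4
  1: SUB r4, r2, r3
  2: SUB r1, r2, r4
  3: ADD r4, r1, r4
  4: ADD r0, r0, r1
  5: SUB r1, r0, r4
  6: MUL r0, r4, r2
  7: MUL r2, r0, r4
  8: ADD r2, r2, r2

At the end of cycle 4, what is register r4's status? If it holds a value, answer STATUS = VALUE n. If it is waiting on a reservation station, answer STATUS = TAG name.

  c1: issue SUB r0<-Add1  regs: r0:Add1,r1:6,r2:3,r3:3,r4:8
  c2: issue SUB r4<-Add2  regs: r0:Add1,r1:6,r2:3,r3:3,r4:Add2
  c3: CDB Add1=-2; issue SUB r1<-Add1  regs: r0:-2,r1:Add1,r2:3,r3:3,r4:Add2
  c4: CDB Add2=0; issue ADD r4<-Add2  regs: r0:-2,r1:Add1,r2:3,r3:3,r4:Add2

STATUS = TAG Add2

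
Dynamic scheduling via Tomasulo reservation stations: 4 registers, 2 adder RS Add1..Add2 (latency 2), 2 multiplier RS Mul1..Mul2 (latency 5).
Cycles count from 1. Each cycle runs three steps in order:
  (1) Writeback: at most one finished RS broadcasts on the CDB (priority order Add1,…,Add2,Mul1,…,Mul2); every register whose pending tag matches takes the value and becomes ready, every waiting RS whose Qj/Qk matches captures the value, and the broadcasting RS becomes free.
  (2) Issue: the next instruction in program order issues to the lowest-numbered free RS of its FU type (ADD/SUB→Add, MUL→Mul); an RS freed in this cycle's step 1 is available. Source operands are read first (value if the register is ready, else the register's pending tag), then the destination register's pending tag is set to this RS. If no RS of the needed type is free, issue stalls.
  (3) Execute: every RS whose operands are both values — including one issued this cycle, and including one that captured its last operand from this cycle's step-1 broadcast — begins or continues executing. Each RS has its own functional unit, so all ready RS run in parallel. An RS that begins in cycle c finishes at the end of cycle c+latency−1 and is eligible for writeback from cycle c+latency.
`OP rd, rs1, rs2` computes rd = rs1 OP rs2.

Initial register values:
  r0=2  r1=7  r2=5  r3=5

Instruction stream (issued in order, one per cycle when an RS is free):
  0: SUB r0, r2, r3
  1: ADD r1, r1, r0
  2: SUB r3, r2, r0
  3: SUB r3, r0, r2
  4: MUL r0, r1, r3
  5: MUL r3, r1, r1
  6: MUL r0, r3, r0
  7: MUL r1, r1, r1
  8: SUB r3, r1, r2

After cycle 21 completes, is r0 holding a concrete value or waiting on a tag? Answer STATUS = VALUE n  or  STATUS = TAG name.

  c1: issue SUB r0<-Add1  regs: r0:Add1,r1:7,r2:5,r3:5
  c2: issue ADD r1<-Add2  regs: r0:Add1,r1:Add2,r2:5,r3:5
  c3: CDB Add1=0; issue SUB r3<-Add1  regs: r0:0,r1:Add2,r2:5,r3:Add1
  c4: stall  regs: r0:0,r1:Add2,r2:5,r3:Add1
  c5: CDB Add1=5; issue SUB r3<-Add1  regs: r0:0,r1:Add2,r2:5,r3:Add1
  c6: CDB Add2=7; issue MUL r0<-Mul1  regs: r0:Mul1,r1:7,r2:5,r3:Add1
  c7: CDB Add1=-5; issue MUL r3<-Mul2  regs: r0:Mul1,r1:7,r2:5,r3:Mul2
  c8: stall  regs: r0:Mul1,r1:7,r2:5,r3:Mul2
  c9: stall  regs: r0:Mul1,r1:7,r2:5,r3:Mul2
  c10: stall  regs: r0:Mul1,r1:7,r2:5,r3:Mul2
  c11: stall  regs: r0:Mul1,r1:7,r2:5,r3:Mul2
  c12: CDB Mul1=-35; issue MUL r0<-Mul1  regs: r0:Mul1,r1:7,r2:5,r3:Mul2
  c13: CDB Mul2=49; issue MUL r1<-Mul2  regs: r0:Mul1,r1:Mul2,r2:5,r3:49
  c14: issue SUB r3<-Add1  regs: r0:Mul1,r1:Mul2,r2:5,r3:Add1
  c15: -  regs: r0:Mul1,r1:Mul2,r2:5,r3:Add1
  c16: -  regs: r0:Mul1,r1:Mul2,r2:5,r3:Add1
  c17: -  regs: r0:Mul1,r1:Mul2,r2:5,r3:Add1
  c18: CDB Mul1=-1715  regs: r0:-1715,r1:Mul2,r2:5,r3:Add1
  c19: CDB Mul2=49  regs: r0:-1715,r1:49,r2:5,r3:Add1
  c20: -  regs: r0:-1715,r1:49,r2:5,r3:Add1
  c21: CDB Add1=44  regs: r0:-1715,r1:49,r2:5,r3:44

STATUS = VALUE -1715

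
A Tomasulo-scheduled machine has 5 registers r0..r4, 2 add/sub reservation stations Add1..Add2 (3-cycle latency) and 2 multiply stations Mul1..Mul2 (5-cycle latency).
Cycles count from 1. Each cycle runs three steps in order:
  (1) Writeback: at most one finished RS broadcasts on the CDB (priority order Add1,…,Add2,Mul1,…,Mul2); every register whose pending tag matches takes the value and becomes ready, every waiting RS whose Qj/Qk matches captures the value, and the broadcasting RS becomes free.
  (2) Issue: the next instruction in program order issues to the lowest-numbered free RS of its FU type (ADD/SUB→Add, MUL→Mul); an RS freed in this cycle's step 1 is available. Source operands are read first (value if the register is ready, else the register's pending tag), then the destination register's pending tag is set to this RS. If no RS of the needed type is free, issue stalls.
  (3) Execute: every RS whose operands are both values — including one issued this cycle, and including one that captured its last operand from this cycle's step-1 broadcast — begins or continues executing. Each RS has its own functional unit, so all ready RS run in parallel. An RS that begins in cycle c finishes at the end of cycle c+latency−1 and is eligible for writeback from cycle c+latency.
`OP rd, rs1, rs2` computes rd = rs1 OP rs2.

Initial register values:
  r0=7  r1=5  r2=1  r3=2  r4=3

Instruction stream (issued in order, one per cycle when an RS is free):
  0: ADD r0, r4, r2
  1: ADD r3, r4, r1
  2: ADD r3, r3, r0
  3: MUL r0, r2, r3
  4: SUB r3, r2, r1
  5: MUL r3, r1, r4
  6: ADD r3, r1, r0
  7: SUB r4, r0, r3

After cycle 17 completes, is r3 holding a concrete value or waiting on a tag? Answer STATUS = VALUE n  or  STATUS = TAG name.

  c1: issue ADD r0<-Add1  regs: r0:Add1,r1:5,r2:1,r3:2,r4:3
  c2: issue ADD r3<-Add2  regs: r0:Add1,r1:5,r2:1,r3:Add2,r4:3
  c3: stall  regs: r0:Add1,r1:5,r2:1,r3:Add2,r4:3
  c4: CDB Add1=4; issue ADD r3<-Add1  regs: r0:4,r1:5,r2:1,r3:Add1,r4:3
  c5: CDB Add2=8; issue MUL r0<-Mul1  regs: r0:Mul1,r1:5,r2:1,r3:Add1,r4:3
  c6: issue SUB r3<-Add2  regs: r0:Mul1,r1:5,r2:1,r3:Add2,r4:3
  c7: issue MUL r3<-Mul2  regs: r0:Mul1,r1:5,r2:1,r3:Mul2,r4:3
  c8: CDB Add1=12; issue ADD r3<-Add1  regs: r0:Mul1,r1:5,r2:1,r3:Add1,r4:3
  c9: CDB Add2=-4; issue SUB r4<-Add2  regs: r0:Mul1,r1:5,r2:1,r3:Add1,r4:Add2
  c10: -  regs: r0:Mul1,r1:5,r2:1,r3:Add1,r4:Add2
  c11: -  regs: r0:Mul1,r1:5,r2:1,r3:Add1,r4:Add2
  c12: CDB Mul2=15  regs: r0:Mul1,r1:5,r2:1,r3:Add1,r4:Add2
  c13: CDB Mul1=12  regs: r0:12,r1:5,r2:1,r3:Add1,r4:Add2
  c14: -  regs: r0:12,r1:5,r2:1,r3:Add1,r4:Add2
  c15: -  regs: r0:12,r1:5,r2:1,r3:Add1,r4:Add2
  c16: CDB Add1=17  regs: r0:12,r1:5,r2:1,r3:17,r4:Add2
  c17: -  regs: r0:12,r1:5,r2:1,r3:17,r4:Add2

STATUS = VALUE 17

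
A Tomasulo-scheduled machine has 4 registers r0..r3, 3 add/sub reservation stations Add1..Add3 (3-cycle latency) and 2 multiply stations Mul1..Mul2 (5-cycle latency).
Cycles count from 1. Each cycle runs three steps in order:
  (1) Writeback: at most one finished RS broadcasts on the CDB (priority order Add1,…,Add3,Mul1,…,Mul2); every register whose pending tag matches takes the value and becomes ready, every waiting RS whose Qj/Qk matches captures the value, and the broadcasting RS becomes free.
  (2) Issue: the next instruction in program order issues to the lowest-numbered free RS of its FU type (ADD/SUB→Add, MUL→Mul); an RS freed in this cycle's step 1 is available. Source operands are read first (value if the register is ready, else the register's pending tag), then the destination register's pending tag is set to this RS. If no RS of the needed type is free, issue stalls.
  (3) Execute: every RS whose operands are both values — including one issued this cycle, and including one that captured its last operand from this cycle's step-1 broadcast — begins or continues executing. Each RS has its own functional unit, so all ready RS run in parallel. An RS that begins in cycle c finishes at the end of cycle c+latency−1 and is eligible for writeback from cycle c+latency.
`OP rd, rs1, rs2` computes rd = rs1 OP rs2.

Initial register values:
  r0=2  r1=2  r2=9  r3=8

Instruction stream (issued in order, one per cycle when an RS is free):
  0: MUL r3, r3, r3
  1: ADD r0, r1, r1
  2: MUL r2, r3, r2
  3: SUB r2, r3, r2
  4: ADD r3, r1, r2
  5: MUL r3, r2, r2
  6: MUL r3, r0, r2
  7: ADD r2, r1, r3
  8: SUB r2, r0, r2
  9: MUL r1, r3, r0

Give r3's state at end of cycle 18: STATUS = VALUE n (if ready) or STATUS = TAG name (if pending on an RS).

cycle 1: issue MUL r3<-Mul1 // r0:2,r1:2,r2:9,r3:Mul1
cycle 2: issue ADD r0<-Add1 // r0:Add1,r1:2,r2:9,r3:Mul1
cycle 3: issue MUL r2<-Mul2 // r0:Add1,r1:2,r2:Mul2,r3:Mul1
cycle 4: issue SUB r2<-Add2 // r0:Add1,r1:2,r2:Add2,r3:Mul1
cycle 5: CDB Add1=4; issue ADD r3<-Add1 // r0:4,r1:2,r2:Add2,r3:Add1
cycle 6: CDB Mul1=64; issue MUL r3<-Mul1 // r0:4,r1:2,r2:Add2,r3:Mul1
cycle 7: stall // r0:4,r1:2,r2:Add2,r3:Mul1
cycle 8: stall // r0:4,r1:2,r2:Add2,r3:Mul1
cycle 9: stall // r0:4,r1:2,r2:Add2,r3:Mul1
cycle 10: stall // r0:4,r1:2,r2:Add2,r3:Mul1
cycle 11: CDB Mul2=576; issue MUL r3<-Mul2 // r0:4,r1:2,r2:Add2,r3:Mul2
cycle 12: issue ADD r2<-Add3 // r0:4,r1:2,r2:Add3,r3:Mul2
cycle 13: stall // r0:4,r1:2,r2:Add3,r3:Mul2
cycle 14: CDB Add2=-512; issue SUB r2<-Add2 // r0:4,r1:2,r2:Add2,r3:Mul2
cycle 15: stall // r0:4,r1:2,r2:Add2,r3:Mul2
cycle 16: stall // r0:4,r1:2,r2:Add2,r3:Mul2
cycle 17: CDB Add1=-510; stall // r0:4,r1:2,r2:Add2,r3:Mul2
cycle 18: stall // r0:4,r1:2,r2:Add2,r3:Mul2

STATUS = TAG Mul2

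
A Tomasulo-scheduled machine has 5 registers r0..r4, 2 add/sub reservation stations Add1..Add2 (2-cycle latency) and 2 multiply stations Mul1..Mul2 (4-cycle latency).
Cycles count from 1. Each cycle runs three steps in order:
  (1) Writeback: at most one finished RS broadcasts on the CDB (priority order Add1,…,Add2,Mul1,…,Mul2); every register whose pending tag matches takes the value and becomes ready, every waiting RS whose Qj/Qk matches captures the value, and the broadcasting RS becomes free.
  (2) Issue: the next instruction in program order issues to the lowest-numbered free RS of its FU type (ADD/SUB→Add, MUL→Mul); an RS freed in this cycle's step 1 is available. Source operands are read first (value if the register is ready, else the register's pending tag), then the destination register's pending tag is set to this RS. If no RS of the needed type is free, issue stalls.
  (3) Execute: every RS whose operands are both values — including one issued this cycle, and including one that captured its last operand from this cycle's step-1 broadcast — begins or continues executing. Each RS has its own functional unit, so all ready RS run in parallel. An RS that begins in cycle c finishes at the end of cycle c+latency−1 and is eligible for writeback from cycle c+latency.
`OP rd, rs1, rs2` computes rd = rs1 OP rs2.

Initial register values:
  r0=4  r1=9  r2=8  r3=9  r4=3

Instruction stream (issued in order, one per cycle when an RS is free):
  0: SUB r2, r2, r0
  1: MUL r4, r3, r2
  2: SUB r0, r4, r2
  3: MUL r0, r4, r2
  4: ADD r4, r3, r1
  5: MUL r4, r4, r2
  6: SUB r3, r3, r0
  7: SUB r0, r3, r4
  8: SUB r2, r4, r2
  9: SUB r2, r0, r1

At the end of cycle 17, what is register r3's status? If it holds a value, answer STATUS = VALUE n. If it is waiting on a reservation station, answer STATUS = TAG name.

STATUS = VALUE -135

c1: issue SUB r2<-Add1 | r0:4,r1:9,r2:Add1,r3:9,r4:3
c2: issue MUL r4<-Mul1 | r0:4,r1:9,r2:Add1,r3:9,r4:Mul1
c3: CDB Add1=4; issue SUB r0<-Add1 | r0:Add1,r1:9,r2:4,r3:9,r4:Mul1
c4: issue MUL r0<-Mul2 | r0:Mul2,r1:9,r2:4,r3:9,r4:Mul1
c5: issue ADD r4<-Add2 | r0:Mul2,r1:9,r2:4,r3:9,r4:Add2
c6: stall | r0:Mul2,r1:9,r2:4,r3:9,r4:Add2
c7: CDB Add2=18; stall | r0:Mul2,r1:9,r2:4,r3:9,r4:18
c8: CDB Mul1=36; issue MUL r4<-Mul1 | r0:Mul2,r1:9,r2:4,r3:9,r4:Mul1
c9: issue SUB r3<-Add2 | r0:Mul2,r1:9,r2:4,r3:Add2,r4:Mul1
c10: CDB Add1=32; issue SUB r0<-Add1 | r0:Add1,r1:9,r2:4,r3:Add2,r4:Mul1
c11: stall | r0:Add1,r1:9,r2:4,r3:Add2,r4:Mul1
c12: CDB Mul1=72; stall | r0:Add1,r1:9,r2:4,r3:Add2,r4:72
c13: CDB Mul2=144; stall | r0:Add1,r1:9,r2:4,r3:Add2,r4:72
c14: stall | r0:Add1,r1:9,r2:4,r3:Add2,r4:72
c15: CDB Add2=-135; issue SUB r2<-Add2 | r0:Add1,r1:9,r2:Add2,r3:-135,r4:72
c16: stall | r0:Add1,r1:9,r2:Add2,r3:-135,r4:72
c17: CDB Add1=-207; issue SUB r2<-Add1 | r0:-207,r1:9,r2:Add1,r3:-135,r4:72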